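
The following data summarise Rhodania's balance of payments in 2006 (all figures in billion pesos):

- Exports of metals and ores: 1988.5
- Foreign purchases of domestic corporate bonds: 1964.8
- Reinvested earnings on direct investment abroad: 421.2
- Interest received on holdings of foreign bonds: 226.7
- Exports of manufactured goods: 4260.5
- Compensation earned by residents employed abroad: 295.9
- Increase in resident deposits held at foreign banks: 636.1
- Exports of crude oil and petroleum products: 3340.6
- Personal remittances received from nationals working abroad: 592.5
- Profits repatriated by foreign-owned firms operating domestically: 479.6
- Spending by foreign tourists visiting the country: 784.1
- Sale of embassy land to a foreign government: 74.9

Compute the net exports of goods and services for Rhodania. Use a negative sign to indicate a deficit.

10373.7

Goods: 1988.5 + 4260.5 + 3340.6 = 9589.6
Services: 784.1
Trade balance = 9589.6 + 784.1 = 10373.7
(Excluded from the trade balance — financial account: foreign purchases of domestic corporate bonds 1964.8, increase in resident deposits held at foreign banks 636.1; primary income: reinvested earnings on direct investment abroad 421.2, interest received on holdings of foreign bonds 226.7, compensation earned by residents employed abroad 295.9, profits repatriated by foreign-owned firms operating domestically 479.6; secondary income: personal remittances received from nationals working abroad 592.5; capital account: sale of embassy land to a foreign government 74.9.)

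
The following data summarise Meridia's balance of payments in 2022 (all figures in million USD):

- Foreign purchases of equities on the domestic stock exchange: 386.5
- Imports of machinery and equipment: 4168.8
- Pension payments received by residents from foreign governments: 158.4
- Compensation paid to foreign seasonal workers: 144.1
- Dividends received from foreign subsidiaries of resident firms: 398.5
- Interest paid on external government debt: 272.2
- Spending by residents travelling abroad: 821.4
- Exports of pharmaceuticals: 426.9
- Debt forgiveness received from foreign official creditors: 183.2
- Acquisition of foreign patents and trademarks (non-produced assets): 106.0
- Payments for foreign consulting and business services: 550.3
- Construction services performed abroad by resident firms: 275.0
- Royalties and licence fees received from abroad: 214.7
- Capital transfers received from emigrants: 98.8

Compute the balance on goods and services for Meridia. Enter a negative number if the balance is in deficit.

Goods: 426.9 - 4168.8 = -3741.9
Services: -821.4 + 214.7 - 550.3 + 275.0 = -882.0
Trade balance = -3741.9 + (-882.0) = -4623.9
(Excluded from the trade balance — financial account: foreign purchases of equities on the domestic stock exchange 386.5; secondary income: pension payments received by residents from foreign governments 158.4; primary income: compensation paid to foreign seasonal workers 144.1, dividends received from foreign subsidiaries of resident firms 398.5, interest paid on external government debt 272.2; capital account: debt forgiveness received from foreign official creditors 183.2, acquisition of foreign patents and trademarks (non-produced assets) 106.0, capital transfers received from emigrants 98.8.)

-4623.9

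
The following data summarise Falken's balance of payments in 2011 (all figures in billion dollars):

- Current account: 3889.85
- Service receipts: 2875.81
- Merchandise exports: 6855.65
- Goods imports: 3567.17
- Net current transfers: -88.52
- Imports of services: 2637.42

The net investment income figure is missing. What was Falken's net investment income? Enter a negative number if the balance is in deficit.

451.50

Current account = goods balance + services balance + net primary income + net secondary income
Sum of the known components = 3438.35
Net investment income = CA - (known components) = 3889.85 - 3438.35 = 451.50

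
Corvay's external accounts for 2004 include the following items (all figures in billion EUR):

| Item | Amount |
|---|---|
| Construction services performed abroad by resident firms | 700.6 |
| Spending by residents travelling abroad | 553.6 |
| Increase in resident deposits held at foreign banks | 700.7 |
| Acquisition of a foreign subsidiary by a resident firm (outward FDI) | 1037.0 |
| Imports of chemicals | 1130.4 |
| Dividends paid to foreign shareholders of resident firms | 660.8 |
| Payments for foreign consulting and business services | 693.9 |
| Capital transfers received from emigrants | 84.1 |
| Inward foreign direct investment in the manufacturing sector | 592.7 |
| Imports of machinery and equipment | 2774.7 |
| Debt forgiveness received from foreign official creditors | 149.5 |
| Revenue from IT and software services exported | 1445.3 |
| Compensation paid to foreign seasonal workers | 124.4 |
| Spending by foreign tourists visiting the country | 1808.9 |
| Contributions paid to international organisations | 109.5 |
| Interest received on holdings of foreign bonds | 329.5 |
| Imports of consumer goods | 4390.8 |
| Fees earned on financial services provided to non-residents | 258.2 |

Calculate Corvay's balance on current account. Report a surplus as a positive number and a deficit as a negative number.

-5895.6

Goods: -2774.7 - 1130.4 - 4390.8 = -8295.9
Services: 258.2 + 1445.3 + 1808.9 - 553.6 + 700.6 - 693.9 = 2965.5
Primary income: -124.4 - 660.8 + 329.5 = -455.7
Secondary income: -109.5
Current account = (-8295.9) + 2965.5 + (-455.7) + (-109.5) = -5895.6
(Excluded from the current account — financial account: increase in resident deposits held at foreign banks 700.7, acquisition of a foreign subsidiary by a resident firm (outward FDI) 1037.0, inward foreign direct investment in the manufacturing sector 592.7; capital account: capital transfers received from emigrants 84.1, debt forgiveness received from foreign official creditors 149.5.)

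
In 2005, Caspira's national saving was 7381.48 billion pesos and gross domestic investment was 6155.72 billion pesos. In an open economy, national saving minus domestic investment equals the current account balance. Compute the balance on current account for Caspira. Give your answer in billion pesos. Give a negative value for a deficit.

1225.76

CA = S - I = 7381.48 - 6155.72 = 1225.76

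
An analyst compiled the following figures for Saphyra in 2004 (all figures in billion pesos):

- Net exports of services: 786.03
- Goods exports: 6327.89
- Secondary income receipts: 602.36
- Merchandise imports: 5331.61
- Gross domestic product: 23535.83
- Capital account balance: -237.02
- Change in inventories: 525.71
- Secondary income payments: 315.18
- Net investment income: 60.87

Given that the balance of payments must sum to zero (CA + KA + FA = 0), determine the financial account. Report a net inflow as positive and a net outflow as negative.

-1893.34

Goods balance = 6327.89 - 5331.61 = 996.28
Services balance = 786.03
Trade balance (goods + services) = 996.28 + 786.03 = 1782.31
Net primary income = 60.87
Net secondary income = 602.36 - 315.18 = 287.18
Current account = 1782.31 + 60.87 + 287.18 = 2130.36
Financial account = -(2130.36 + (-237.02)) = -1893.34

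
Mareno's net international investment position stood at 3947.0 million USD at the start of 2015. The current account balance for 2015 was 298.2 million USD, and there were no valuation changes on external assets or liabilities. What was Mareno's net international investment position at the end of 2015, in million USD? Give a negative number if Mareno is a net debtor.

4245.2

With no valuation effects, change in NIIP = current account = 298.2
End-of-year NIIP = 3947.0 + 298.2 = 4245.2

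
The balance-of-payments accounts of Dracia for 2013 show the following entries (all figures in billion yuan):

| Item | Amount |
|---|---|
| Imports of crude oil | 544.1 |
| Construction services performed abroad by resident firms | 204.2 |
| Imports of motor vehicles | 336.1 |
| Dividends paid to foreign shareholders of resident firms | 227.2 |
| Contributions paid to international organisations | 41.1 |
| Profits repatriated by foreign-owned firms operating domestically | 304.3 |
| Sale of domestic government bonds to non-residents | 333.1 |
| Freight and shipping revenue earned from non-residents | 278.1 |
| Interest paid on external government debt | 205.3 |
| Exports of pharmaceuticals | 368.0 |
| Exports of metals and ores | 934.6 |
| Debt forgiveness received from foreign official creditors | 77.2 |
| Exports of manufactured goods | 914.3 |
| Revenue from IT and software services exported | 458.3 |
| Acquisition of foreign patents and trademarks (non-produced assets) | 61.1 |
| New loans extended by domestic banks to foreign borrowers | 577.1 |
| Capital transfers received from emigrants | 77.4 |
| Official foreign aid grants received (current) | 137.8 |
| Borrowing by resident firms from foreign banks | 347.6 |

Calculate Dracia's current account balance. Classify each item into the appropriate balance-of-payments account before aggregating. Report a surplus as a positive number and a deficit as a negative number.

Goods: 368.0 - 336.1 - 544.1 + 914.3 + 934.6 = 1336.7
Services: 278.1 + 458.3 + 204.2 = 940.6
Primary income: -205.3 - 304.3 - 227.2 = -736.8
Secondary income: -41.1 + 137.8 = 96.7
Current account = 1336.7 + 940.6 + (-736.8) + 96.7 = 1637.2
(Excluded from the current account — financial account: sale of domestic government bonds to non-residents 333.1, new loans extended by domestic banks to foreign borrowers 577.1, borrowing by resident firms from foreign banks 347.6; capital account: debt forgiveness received from foreign official creditors 77.2, acquisition of foreign patents and trademarks (non-produced assets) 61.1, capital transfers received from emigrants 77.4.)

1637.2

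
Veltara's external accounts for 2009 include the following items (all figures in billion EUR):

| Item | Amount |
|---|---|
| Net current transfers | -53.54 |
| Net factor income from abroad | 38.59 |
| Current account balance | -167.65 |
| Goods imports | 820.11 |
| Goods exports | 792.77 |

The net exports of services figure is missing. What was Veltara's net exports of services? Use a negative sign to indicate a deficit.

Current account = goods balance + services balance + net primary income + net secondary income
Sum of the known components = -42.29
Net exports of services = CA - (known components) = -167.65 - (-42.29) = -125.36

-125.36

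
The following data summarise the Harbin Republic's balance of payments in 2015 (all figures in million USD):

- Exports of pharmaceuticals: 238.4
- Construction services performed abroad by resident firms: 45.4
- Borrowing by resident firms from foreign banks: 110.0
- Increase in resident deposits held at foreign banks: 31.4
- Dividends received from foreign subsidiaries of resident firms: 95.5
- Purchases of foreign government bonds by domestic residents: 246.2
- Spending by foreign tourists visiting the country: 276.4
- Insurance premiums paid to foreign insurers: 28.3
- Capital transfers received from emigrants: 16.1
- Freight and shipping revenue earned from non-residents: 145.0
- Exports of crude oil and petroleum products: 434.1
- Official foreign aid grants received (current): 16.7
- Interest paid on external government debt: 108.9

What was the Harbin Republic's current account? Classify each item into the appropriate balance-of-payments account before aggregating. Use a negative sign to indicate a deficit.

Goods: 434.1 + 238.4 = 672.5
Services: -28.3 + 45.4 + 145.0 + 276.4 = 438.5
Primary income: -108.9 + 95.5 = -13.4
Secondary income: 16.7
Current account = 672.5 + 438.5 + (-13.4) + 16.7 = 1114.3
(Excluded from the current account — financial account: borrowing by resident firms from foreign banks 110.0, increase in resident deposits held at foreign banks 31.4, purchases of foreign government bonds by domestic residents 246.2; capital account: capital transfers received from emigrants 16.1.)

1114.3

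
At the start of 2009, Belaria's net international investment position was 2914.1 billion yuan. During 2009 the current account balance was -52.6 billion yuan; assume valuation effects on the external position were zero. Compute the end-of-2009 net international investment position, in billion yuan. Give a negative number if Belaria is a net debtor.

With no valuation effects, change in NIIP = current account = -52.6
End-of-year NIIP = 2914.1 + (-52.6) = 2861.5

2861.5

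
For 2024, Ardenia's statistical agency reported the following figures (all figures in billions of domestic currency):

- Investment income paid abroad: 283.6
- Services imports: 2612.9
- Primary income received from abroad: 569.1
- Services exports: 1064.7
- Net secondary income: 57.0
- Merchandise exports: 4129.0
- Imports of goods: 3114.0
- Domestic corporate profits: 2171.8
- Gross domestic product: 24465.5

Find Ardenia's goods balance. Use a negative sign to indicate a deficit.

Goods balance = 4129.0 - 3114.0 = 1015.0

1015.0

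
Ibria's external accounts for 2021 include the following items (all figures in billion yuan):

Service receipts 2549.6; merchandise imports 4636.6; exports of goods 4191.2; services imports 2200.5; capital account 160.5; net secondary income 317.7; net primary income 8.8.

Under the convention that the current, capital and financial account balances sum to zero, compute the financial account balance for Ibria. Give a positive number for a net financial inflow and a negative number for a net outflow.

-390.7

Goods balance = 4191.2 - 4636.6 = -445.4
Services balance = 2549.6 - 2200.5 = 349.1
Trade balance (goods + services) = -445.4 + 349.1 = -96.3
Net primary income = 8.8
Net secondary income = 317.7
Current account = -96.3 + 8.8 + 317.7 = 230.2
Financial account = -(230.2 + 160.5) = -390.7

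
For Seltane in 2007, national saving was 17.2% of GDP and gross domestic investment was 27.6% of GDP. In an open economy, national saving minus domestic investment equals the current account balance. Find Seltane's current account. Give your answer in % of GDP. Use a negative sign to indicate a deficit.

CA = S - I = 17.2 - 27.6 = -10.4

-10.4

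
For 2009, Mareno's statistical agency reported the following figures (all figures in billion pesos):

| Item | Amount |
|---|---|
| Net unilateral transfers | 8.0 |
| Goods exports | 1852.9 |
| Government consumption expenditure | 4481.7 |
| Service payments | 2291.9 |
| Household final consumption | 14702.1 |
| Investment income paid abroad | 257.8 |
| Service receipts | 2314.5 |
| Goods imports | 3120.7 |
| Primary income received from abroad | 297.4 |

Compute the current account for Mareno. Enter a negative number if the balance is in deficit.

-1197.6

Goods balance = 1852.9 - 3120.7 = -1267.8
Services balance = 2314.5 - 2291.9 = 22.6
Trade balance (goods + services) = -1267.8 + 22.6 = -1245.2
Net primary income = 297.4 - 257.8 = 39.6
Net secondary income = 8.0
Current account = -1245.2 + 39.6 + 8.0 = -1197.6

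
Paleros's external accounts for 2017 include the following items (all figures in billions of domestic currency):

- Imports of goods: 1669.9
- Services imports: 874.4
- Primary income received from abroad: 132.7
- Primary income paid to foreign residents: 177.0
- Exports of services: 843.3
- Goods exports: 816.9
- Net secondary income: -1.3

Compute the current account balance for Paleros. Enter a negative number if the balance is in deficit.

Goods balance = 816.9 - 1669.9 = -853.0
Services balance = 843.3 - 874.4 = -31.1
Trade balance (goods + services) = -853.0 + (-31.1) = -884.1
Net primary income = 132.7 - 177.0 = -44.3
Net secondary income = -1.3
Current account = -884.1 + (-44.3) + (-1.3) = -929.7

-929.7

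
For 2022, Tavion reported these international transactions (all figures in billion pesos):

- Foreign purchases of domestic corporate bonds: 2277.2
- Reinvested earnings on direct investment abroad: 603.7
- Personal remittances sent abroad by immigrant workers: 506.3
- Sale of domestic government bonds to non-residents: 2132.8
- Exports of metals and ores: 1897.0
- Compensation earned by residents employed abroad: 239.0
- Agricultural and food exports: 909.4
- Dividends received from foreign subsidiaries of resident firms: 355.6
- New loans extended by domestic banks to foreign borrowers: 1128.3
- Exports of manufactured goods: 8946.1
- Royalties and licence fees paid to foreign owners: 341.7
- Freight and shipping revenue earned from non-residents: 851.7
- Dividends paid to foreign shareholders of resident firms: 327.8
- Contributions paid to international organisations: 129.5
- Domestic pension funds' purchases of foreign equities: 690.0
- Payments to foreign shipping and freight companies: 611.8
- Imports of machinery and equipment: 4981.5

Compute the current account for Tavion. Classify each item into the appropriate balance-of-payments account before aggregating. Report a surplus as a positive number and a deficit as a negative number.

6903.9

Goods: 1897.0 - 4981.5 + 8946.1 + 909.4 = 6771.0
Services: -611.8 + 851.7 - 341.7 = -101.8
Primary income: 355.6 + 603.7 - 327.8 + 239.0 = 870.5
Secondary income: -129.5 - 506.3 = -635.8
Current account = 6771.0 + (-101.8) + 870.5 + (-635.8) = 6903.9
(Excluded from the current account — financial account: foreign purchases of domestic corporate bonds 2277.2, sale of domestic government bonds to non-residents 2132.8, new loans extended by domestic banks to foreign borrowers 1128.3, domestic pension funds' purchases of foreign equities 690.0.)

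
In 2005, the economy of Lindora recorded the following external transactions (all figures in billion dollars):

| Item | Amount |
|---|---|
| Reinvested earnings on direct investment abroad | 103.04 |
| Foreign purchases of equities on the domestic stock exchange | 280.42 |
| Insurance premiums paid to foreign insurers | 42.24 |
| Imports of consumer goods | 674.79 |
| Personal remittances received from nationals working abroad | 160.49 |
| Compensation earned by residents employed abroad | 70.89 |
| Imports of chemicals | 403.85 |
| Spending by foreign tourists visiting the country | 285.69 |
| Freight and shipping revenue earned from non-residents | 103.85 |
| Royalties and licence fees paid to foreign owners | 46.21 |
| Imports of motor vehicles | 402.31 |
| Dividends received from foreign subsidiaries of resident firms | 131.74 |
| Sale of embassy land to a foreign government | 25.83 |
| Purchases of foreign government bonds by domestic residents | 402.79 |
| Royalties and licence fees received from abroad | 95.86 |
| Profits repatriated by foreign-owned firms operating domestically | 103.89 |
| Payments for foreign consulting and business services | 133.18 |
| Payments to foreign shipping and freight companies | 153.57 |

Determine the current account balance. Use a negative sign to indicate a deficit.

Goods: -402.31 - 674.79 - 403.85 = -1480.95
Services: -133.18 - 42.24 - 153.57 - 46.21 + 103.85 + 285.69 + 95.86 = 110.20
Primary income: 70.89 + 103.04 - 103.89 + 131.74 = 201.78
Secondary income: 160.49
Current account = (-1480.95) + 110.20 + 201.78 + 160.49 = -1008.48
(Excluded from the current account — financial account: foreign purchases of equities on the domestic stock exchange 280.42, purchases of foreign government bonds by domestic residents 402.79; capital account: sale of embassy land to a foreign government 25.83.)

-1008.48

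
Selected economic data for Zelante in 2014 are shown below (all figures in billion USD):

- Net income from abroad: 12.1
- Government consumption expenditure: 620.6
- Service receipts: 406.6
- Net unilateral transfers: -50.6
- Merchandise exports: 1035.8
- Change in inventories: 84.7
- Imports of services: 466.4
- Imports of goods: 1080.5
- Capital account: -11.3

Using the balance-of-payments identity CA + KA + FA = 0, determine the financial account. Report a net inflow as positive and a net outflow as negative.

154.3

Goods balance = 1035.8 - 1080.5 = -44.7
Services balance = 406.6 - 466.4 = -59.8
Trade balance (goods + services) = -44.7 + (-59.8) = -104.5
Net primary income = 12.1
Net secondary income = -50.6
Current account = -104.5 + 12.1 + (-50.6) = -143.0
Financial account = -(-143.0 + (-11.3)) = 154.3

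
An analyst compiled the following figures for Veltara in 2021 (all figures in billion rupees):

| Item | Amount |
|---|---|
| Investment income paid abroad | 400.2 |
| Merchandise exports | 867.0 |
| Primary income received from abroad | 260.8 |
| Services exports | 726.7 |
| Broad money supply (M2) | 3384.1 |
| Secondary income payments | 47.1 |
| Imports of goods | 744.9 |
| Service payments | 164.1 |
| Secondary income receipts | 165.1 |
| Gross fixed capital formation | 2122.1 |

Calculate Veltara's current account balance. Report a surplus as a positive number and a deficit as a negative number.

663.3

Goods balance = 867.0 - 744.9 = 122.1
Services balance = 726.7 - 164.1 = 562.6
Trade balance (goods + services) = 122.1 + 562.6 = 684.7
Net primary income = 260.8 - 400.2 = -139.4
Net secondary income = 165.1 - 47.1 = 118.0
Current account = 684.7 + (-139.4) + 118.0 = 663.3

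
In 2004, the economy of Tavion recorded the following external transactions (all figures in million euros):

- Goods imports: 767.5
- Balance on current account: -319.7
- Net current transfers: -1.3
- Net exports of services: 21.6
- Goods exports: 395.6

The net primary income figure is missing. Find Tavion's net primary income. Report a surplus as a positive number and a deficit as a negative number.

31.9

Current account = goods balance + services balance + net primary income + net secondary income
Sum of the known components = -351.6
Net primary income = CA - (known components) = -319.7 - (-351.6) = 31.9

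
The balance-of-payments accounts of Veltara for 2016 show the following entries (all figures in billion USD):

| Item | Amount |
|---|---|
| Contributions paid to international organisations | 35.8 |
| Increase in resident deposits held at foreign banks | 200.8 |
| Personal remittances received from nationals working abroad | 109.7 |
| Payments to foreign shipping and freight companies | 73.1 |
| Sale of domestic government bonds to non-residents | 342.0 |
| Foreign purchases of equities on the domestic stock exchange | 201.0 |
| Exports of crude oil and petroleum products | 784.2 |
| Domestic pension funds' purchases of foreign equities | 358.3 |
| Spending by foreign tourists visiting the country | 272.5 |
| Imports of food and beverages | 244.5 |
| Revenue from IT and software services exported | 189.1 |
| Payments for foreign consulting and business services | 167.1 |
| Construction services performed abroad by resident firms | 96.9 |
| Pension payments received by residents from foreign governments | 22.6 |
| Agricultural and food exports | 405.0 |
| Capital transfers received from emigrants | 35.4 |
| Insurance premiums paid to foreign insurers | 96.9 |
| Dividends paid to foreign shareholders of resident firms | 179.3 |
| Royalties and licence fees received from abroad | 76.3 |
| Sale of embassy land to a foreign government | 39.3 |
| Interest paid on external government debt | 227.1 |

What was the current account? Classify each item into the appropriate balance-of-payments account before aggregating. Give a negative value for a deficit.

Goods: 784.2 + 405.0 - 244.5 = 944.7
Services: 189.1 - 96.9 + 76.3 + 96.9 - 73.1 - 167.1 + 272.5 = 297.7
Primary income: -227.1 - 179.3 = -406.4
Secondary income: 22.6 - 35.8 + 109.7 = 96.5
Current account = 944.7 + 297.7 + (-406.4) + 96.5 = 932.5
(Excluded from the current account — financial account: increase in resident deposits held at foreign banks 200.8, sale of domestic government bonds to non-residents 342.0, foreign purchases of equities on the domestic stock exchange 201.0, domestic pension funds' purchases of foreign equities 358.3; capital account: capital transfers received from emigrants 35.4, sale of embassy land to a foreign government 39.3.)

932.5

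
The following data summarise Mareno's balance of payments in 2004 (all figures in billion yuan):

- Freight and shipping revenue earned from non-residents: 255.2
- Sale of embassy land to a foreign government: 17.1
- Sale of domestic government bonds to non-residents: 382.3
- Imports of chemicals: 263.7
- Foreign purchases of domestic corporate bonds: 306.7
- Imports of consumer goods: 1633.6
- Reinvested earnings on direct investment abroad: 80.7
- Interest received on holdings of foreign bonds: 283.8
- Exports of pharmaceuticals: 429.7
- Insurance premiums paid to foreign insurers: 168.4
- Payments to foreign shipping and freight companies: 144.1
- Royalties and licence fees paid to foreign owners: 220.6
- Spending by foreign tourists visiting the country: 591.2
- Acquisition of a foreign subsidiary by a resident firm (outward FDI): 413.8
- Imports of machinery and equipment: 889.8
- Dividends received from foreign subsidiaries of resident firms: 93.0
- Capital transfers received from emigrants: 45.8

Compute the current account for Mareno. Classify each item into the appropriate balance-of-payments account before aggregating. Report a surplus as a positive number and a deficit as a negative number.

-1586.6

Goods: 429.7 - 889.8 - 1633.6 - 263.7 = -2357.4
Services: -168.4 + 591.2 - 220.6 + 255.2 - 144.1 = 313.3
Primary income: 93.0 + 80.7 + 283.8 = 457.5
Current account = (-2357.4) + 313.3 + 457.5 = -1586.6
(Excluded from the current account — capital account: sale of embassy land to a foreign government 17.1, capital transfers received from emigrants 45.8; financial account: sale of domestic government bonds to non-residents 382.3, foreign purchases of domestic corporate bonds 306.7, acquisition of a foreign subsidiary by a resident firm (outward FDI) 413.8.)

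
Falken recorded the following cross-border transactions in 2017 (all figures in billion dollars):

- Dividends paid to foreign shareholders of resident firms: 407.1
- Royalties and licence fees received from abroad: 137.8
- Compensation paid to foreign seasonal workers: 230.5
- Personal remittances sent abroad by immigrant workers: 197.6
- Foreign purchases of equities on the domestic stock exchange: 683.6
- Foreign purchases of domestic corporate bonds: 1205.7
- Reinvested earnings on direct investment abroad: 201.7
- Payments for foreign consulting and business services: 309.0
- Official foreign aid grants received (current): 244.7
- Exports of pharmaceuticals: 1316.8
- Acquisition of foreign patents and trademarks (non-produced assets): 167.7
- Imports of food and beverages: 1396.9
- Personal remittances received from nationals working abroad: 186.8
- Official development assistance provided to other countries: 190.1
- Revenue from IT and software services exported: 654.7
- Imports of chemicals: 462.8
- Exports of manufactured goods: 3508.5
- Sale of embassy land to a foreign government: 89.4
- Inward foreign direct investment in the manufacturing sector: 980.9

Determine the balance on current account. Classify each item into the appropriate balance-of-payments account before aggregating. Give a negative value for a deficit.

3057.0

Goods: 3508.5 - 462.8 - 1396.9 + 1316.8 = 2965.6
Services: 137.8 - 309.0 + 654.7 = 483.5
Primary income: -407.1 + 201.7 - 230.5 = -435.9
Secondary income: -197.6 - 190.1 + 244.7 + 186.8 = 43.8
Current account = 2965.6 + 483.5 + (-435.9) + 43.8 = 3057.0
(Excluded from the current account — financial account: foreign purchases of equities on the domestic stock exchange 683.6, foreign purchases of domestic corporate bonds 1205.7, inward foreign direct investment in the manufacturing sector 980.9; capital account: acquisition of foreign patents and trademarks (non-produced assets) 167.7, sale of embassy land to a foreign government 89.4.)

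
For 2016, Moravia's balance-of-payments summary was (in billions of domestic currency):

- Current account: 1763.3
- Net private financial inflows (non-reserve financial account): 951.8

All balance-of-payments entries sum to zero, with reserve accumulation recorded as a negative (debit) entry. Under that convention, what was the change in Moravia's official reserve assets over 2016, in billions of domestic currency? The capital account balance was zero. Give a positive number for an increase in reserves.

2715.1

Official reserve transactions balance = -(1763.3 + 951.8) = -2715.1
An accumulation of reserves is recorded as a debit (negative entry), so the change in the stock of reserves is the negative of that balance.
Change in official reserves = -(-2715.1) = 2715.1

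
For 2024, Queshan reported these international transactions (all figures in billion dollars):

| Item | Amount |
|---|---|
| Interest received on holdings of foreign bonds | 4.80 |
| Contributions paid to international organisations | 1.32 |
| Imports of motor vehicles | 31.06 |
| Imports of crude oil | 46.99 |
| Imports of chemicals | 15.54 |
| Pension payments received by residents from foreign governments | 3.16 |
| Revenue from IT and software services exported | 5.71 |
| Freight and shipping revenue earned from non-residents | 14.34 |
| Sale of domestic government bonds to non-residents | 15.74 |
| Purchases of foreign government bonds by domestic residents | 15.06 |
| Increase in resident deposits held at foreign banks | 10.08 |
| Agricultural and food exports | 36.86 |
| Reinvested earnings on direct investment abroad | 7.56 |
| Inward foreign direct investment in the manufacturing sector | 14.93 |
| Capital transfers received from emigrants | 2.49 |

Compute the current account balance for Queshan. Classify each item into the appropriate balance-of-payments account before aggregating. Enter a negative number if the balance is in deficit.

Goods: -31.06 - 15.54 + 36.86 - 46.99 = -56.73
Services: 14.34 + 5.71 = 20.05
Primary income: 7.56 + 4.80 = 12.36
Secondary income: -1.32 + 3.16 = 1.84
Current account = (-56.73) + 20.05 + 12.36 + 1.84 = -22.48
(Excluded from the current account — financial account: sale of domestic government bonds to non-residents 15.74, purchases of foreign government bonds by domestic residents 15.06, increase in resident deposits held at foreign banks 10.08, inward foreign direct investment in the manufacturing sector 14.93; capital account: capital transfers received from emigrants 2.49.)

-22.48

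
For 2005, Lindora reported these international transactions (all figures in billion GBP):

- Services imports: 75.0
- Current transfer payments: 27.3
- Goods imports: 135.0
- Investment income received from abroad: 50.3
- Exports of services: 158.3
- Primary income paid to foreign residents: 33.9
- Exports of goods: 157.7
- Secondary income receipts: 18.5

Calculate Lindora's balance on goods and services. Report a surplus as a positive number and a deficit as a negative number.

106.0

Goods balance = 157.7 - 135.0 = 22.7
Services balance = 158.3 - 75.0 = 83.3
Trade balance (goods + services) = 22.7 + 83.3 = 106.0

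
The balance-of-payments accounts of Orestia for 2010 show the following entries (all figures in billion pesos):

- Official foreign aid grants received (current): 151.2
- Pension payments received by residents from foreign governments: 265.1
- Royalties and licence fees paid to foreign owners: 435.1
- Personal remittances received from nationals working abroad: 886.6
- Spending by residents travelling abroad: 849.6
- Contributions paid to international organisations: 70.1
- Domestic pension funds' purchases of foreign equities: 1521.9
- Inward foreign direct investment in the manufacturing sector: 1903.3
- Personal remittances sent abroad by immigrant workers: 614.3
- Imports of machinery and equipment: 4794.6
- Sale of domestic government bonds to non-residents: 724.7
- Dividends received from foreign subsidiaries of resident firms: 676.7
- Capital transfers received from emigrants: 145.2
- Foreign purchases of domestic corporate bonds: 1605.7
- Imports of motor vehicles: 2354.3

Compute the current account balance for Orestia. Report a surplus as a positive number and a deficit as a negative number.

Goods: -4794.6 - 2354.3 = -7148.9
Services: -849.6 - 435.1 = -1284.7
Primary income: 676.7
Secondary income: 151.2 - 70.1 + 265.1 + 886.6 - 614.3 = 618.5
Current account = (-7148.9) + (-1284.7) + 676.7 + 618.5 = -7138.4
(Excluded from the current account — financial account: domestic pension funds' purchases of foreign equities 1521.9, inward foreign direct investment in the manufacturing sector 1903.3, sale of domestic government bonds to non-residents 724.7, foreign purchases of domestic corporate bonds 1605.7; capital account: capital transfers received from emigrants 145.2.)

-7138.4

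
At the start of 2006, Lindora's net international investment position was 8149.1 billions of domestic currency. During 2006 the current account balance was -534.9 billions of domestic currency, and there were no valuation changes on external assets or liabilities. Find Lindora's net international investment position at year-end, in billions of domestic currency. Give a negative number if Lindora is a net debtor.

7614.2

With no valuation effects, change in NIIP = current account = -534.9
End-of-year NIIP = 8149.1 + (-534.9) = 7614.2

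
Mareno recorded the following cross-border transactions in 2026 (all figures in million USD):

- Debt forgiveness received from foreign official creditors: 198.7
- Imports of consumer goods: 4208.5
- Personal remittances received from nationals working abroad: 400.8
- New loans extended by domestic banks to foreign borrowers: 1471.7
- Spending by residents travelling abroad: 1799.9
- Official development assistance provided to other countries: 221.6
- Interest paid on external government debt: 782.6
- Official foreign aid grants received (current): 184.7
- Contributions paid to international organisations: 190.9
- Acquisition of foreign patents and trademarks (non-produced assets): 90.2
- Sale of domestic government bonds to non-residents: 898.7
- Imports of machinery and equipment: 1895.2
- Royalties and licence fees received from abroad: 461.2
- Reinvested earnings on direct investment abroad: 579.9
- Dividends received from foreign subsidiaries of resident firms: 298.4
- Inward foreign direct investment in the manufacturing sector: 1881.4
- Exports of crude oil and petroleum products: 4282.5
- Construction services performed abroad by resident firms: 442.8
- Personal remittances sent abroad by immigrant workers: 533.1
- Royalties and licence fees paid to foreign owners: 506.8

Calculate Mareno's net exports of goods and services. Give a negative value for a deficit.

-3223.9

Goods: 4282.5 - 1895.2 - 4208.5 = -1821.2
Services: 461.2 + 442.8 - 1799.9 - 506.8 = -1402.7
Trade balance = -1821.2 + (-1402.7) = -3223.9
(Excluded from the trade balance — capital account: debt forgiveness received from foreign official creditors 198.7, acquisition of foreign patents and trademarks (non-produced assets) 90.2; secondary income: personal remittances received from nationals working abroad 400.8, official development assistance provided to other countries 221.6, official foreign aid grants received (current) 184.7, contributions paid to international organisations 190.9, personal remittances sent abroad by immigrant workers 533.1; financial account: new loans extended by domestic banks to foreign borrowers 1471.7, sale of domestic government bonds to non-residents 898.7, inward foreign direct investment in the manufacturing sector 1881.4; primary income: interest paid on external government debt 782.6, reinvested earnings on direct investment abroad 579.9, dividends received from foreign subsidiaries of resident firms 298.4.)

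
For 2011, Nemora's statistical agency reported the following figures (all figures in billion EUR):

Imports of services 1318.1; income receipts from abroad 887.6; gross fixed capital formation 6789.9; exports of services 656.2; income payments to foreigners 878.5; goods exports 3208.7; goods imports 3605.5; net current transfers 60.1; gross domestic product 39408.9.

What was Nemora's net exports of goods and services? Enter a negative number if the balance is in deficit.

Goods balance = 3208.7 - 3605.5 = -396.8
Services balance = 656.2 - 1318.1 = -661.9
Trade balance (goods + services) = -396.8 + (-661.9) = -1058.7

-1058.7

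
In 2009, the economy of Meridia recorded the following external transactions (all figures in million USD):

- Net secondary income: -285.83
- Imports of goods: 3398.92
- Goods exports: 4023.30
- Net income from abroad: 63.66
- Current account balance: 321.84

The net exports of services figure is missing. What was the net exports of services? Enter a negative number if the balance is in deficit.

Current account = goods balance + services balance + net primary income + net secondary income
Sum of the known components = 402.21
Net exports of services = CA - (known components) = 321.84 - 402.21 = -80.37

-80.37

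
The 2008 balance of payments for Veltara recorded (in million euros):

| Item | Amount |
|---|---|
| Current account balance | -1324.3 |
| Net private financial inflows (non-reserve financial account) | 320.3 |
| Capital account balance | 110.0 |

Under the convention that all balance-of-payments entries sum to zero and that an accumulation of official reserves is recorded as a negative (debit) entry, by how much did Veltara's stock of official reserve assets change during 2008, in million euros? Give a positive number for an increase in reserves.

Official reserve transactions balance = -((-1324.3) + 110.0 + 320.3) = 894.0
An accumulation of reserves is recorded as a debit (negative entry), so the change in the stock of reserves is the negative of that balance.
Change in official reserves = -(894.0) = -894.0

-894.0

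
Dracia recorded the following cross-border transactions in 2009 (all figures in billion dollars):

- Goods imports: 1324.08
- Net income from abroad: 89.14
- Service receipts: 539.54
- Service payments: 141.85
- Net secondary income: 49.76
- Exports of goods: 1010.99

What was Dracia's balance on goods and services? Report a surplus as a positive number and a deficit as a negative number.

84.60

Goods balance = 1010.99 - 1324.08 = -313.09
Services balance = 539.54 - 141.85 = 397.69
Trade balance (goods + services) = -313.09 + 397.69 = 84.60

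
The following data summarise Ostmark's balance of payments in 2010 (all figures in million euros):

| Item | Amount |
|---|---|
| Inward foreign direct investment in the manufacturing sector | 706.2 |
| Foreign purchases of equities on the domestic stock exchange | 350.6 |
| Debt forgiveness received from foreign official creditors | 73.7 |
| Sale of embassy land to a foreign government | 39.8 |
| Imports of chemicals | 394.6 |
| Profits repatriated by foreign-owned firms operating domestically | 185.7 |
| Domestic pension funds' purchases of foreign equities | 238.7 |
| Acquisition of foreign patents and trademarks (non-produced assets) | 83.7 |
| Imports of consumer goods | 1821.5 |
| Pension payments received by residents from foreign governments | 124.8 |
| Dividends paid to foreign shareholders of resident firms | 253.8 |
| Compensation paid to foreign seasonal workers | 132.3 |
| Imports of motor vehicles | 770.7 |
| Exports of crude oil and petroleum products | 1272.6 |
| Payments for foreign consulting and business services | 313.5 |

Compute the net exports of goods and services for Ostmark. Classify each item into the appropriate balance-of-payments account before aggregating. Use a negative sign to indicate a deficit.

-2027.7

Goods: -1821.5 + 1272.6 - 394.6 - 770.7 = -1714.2
Services: -313.5
Trade balance = -1714.2 + (-313.5) = -2027.7
(Excluded from the trade balance — financial account: inward foreign direct investment in the manufacturing sector 706.2, foreign purchases of equities on the domestic stock exchange 350.6, domestic pension funds' purchases of foreign equities 238.7; capital account: debt forgiveness received from foreign official creditors 73.7, sale of embassy land to a foreign government 39.8, acquisition of foreign patents and trademarks (non-produced assets) 83.7; primary income: profits repatriated by foreign-owned firms operating domestically 185.7, dividends paid to foreign shareholders of resident firms 253.8, compensation paid to foreign seasonal workers 132.3; secondary income: pension payments received by residents from foreign governments 124.8.)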